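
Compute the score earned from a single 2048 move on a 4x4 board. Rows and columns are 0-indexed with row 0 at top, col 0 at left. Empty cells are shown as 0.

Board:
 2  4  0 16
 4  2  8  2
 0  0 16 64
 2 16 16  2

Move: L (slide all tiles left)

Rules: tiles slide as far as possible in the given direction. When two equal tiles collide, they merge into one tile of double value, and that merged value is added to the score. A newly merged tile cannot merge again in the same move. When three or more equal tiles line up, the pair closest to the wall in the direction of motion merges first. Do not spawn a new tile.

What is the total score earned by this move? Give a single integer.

Answer: 32

Derivation:
Slide left:
row 0: [2, 4, 0, 16] -> [2, 4, 16, 0]  score +0 (running 0)
row 1: [4, 2, 8, 2] -> [4, 2, 8, 2]  score +0 (running 0)
row 2: [0, 0, 16, 64] -> [16, 64, 0, 0]  score +0 (running 0)
row 3: [2, 16, 16, 2] -> [2, 32, 2, 0]  score +32 (running 32)
Board after move:
 2  4 16  0
 4  2  8  2
16 64  0  0
 2 32  2  0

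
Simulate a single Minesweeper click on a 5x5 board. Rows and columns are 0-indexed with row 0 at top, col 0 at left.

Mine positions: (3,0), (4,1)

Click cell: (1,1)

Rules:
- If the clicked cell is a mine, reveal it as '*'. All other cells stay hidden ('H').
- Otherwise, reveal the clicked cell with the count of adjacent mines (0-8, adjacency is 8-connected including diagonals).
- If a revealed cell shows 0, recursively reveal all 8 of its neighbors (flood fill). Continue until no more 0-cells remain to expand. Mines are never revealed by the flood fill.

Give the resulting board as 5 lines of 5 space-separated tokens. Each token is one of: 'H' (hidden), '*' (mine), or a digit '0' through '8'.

0 0 0 0 0
0 0 0 0 0
1 1 0 0 0
H 2 1 0 0
H H 1 0 0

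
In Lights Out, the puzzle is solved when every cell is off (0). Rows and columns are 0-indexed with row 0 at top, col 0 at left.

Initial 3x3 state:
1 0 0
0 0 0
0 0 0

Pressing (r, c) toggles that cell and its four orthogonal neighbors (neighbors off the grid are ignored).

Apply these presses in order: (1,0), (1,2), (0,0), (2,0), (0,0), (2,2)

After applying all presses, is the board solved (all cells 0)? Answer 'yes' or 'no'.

After press 1 at (1,0):
0 0 0
1 1 0
1 0 0

After press 2 at (1,2):
0 0 1
1 0 1
1 0 1

After press 3 at (0,0):
1 1 1
0 0 1
1 0 1

After press 4 at (2,0):
1 1 1
1 0 1
0 1 1

After press 5 at (0,0):
0 0 1
0 0 1
0 1 1

After press 6 at (2,2):
0 0 1
0 0 0
0 0 0

Lights still on: 1

Answer: no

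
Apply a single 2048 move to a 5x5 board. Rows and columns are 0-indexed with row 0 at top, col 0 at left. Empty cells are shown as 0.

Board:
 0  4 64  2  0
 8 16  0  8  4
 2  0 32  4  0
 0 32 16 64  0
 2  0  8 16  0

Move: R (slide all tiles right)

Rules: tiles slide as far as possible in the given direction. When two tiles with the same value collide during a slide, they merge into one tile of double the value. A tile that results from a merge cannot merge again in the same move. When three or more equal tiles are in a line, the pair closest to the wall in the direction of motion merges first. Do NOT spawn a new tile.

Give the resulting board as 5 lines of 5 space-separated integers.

Slide right:
row 0: [0, 4, 64, 2, 0] -> [0, 0, 4, 64, 2]
row 1: [8, 16, 0, 8, 4] -> [0, 8, 16, 8, 4]
row 2: [2, 0, 32, 4, 0] -> [0, 0, 2, 32, 4]
row 3: [0, 32, 16, 64, 0] -> [0, 0, 32, 16, 64]
row 4: [2, 0, 8, 16, 0] -> [0, 0, 2, 8, 16]

Answer:  0  0  4 64  2
 0  8 16  8  4
 0  0  2 32  4
 0  0 32 16 64
 0  0  2  8 16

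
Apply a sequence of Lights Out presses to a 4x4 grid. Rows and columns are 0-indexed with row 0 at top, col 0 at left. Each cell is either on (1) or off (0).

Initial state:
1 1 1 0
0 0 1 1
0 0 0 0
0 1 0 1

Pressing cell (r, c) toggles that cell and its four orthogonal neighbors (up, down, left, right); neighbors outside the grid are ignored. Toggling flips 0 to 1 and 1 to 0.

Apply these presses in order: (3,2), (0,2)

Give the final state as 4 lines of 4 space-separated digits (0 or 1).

After press 1 at (3,2):
1 1 1 0
0 0 1 1
0 0 1 0
0 0 1 0

After press 2 at (0,2):
1 0 0 1
0 0 0 1
0 0 1 0
0 0 1 0

Answer: 1 0 0 1
0 0 0 1
0 0 1 0
0 0 1 0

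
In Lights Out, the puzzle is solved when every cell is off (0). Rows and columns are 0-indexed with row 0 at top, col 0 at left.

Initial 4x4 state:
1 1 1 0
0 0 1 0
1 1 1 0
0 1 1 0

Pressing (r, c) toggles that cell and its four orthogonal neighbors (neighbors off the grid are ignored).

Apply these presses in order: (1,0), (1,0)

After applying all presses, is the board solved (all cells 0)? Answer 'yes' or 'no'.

Answer: no

Derivation:
After press 1 at (1,0):
0 1 1 0
1 1 1 0
0 1 1 0
0 1 1 0

After press 2 at (1,0):
1 1 1 0
0 0 1 0
1 1 1 0
0 1 1 0

Lights still on: 9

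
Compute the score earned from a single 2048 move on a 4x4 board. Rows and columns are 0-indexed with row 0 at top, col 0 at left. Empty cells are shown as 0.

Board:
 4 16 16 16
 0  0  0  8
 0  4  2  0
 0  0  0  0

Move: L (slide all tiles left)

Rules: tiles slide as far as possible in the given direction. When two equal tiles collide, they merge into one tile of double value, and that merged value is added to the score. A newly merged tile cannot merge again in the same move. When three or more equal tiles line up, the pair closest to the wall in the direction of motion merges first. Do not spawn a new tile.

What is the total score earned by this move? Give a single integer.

Slide left:
row 0: [4, 16, 16, 16] -> [4, 32, 16, 0]  score +32 (running 32)
row 1: [0, 0, 0, 8] -> [8, 0, 0, 0]  score +0 (running 32)
row 2: [0, 4, 2, 0] -> [4, 2, 0, 0]  score +0 (running 32)
row 3: [0, 0, 0, 0] -> [0, 0, 0, 0]  score +0 (running 32)
Board after move:
 4 32 16  0
 8  0  0  0
 4  2  0  0
 0  0  0  0

Answer: 32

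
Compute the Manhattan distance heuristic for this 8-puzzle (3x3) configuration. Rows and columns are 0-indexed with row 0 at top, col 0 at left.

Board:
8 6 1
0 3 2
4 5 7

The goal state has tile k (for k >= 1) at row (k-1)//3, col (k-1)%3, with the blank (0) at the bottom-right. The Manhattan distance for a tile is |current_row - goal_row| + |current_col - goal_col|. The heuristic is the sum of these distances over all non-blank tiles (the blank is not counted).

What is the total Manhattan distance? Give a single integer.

Tile 8: at (0,0), goal (2,1), distance |0-2|+|0-1| = 3
Tile 6: at (0,1), goal (1,2), distance |0-1|+|1-2| = 2
Tile 1: at (0,2), goal (0,0), distance |0-0|+|2-0| = 2
Tile 3: at (1,1), goal (0,2), distance |1-0|+|1-2| = 2
Tile 2: at (1,2), goal (0,1), distance |1-0|+|2-1| = 2
Tile 4: at (2,0), goal (1,0), distance |2-1|+|0-0| = 1
Tile 5: at (2,1), goal (1,1), distance |2-1|+|1-1| = 1
Tile 7: at (2,2), goal (2,0), distance |2-2|+|2-0| = 2
Sum: 3 + 2 + 2 + 2 + 2 + 1 + 1 + 2 = 15

Answer: 15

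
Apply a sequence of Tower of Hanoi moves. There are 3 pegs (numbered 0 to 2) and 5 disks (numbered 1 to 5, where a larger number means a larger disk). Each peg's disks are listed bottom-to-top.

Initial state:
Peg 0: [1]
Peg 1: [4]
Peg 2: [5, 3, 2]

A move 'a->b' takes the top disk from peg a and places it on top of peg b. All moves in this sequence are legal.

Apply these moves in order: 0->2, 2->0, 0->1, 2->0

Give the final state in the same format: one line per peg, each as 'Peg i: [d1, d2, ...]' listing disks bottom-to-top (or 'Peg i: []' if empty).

Answer: Peg 0: [2]
Peg 1: [4, 1]
Peg 2: [5, 3]

Derivation:
After move 1 (0->2):
Peg 0: []
Peg 1: [4]
Peg 2: [5, 3, 2, 1]

After move 2 (2->0):
Peg 0: [1]
Peg 1: [4]
Peg 2: [5, 3, 2]

After move 3 (0->1):
Peg 0: []
Peg 1: [4, 1]
Peg 2: [5, 3, 2]

After move 4 (2->0):
Peg 0: [2]
Peg 1: [4, 1]
Peg 2: [5, 3]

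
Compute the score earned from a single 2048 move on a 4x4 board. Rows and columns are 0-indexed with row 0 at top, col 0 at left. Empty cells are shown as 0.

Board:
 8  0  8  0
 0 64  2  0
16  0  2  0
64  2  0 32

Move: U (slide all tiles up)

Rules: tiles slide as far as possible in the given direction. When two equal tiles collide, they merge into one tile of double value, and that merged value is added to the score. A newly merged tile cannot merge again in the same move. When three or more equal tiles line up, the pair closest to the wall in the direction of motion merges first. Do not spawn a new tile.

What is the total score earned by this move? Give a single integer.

Answer: 4

Derivation:
Slide up:
col 0: [8, 0, 16, 64] -> [8, 16, 64, 0]  score +0 (running 0)
col 1: [0, 64, 0, 2] -> [64, 2, 0, 0]  score +0 (running 0)
col 2: [8, 2, 2, 0] -> [8, 4, 0, 0]  score +4 (running 4)
col 3: [0, 0, 0, 32] -> [32, 0, 0, 0]  score +0 (running 4)
Board after move:
 8 64  8 32
16  2  4  0
64  0  0  0
 0  0  0  0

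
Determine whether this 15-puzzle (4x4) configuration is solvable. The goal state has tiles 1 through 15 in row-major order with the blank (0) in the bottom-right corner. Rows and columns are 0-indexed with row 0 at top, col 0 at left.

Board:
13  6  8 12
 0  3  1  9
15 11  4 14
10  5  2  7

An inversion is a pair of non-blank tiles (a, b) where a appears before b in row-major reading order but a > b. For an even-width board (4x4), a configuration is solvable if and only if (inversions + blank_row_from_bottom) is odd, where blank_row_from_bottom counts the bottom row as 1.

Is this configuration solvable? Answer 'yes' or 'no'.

Answer: no

Derivation:
Inversions: 59
Blank is in row 1 (0-indexed from top), which is row 3 counting from the bottom (bottom = 1).
59 + 3 = 62, which is even, so the puzzle is not solvable.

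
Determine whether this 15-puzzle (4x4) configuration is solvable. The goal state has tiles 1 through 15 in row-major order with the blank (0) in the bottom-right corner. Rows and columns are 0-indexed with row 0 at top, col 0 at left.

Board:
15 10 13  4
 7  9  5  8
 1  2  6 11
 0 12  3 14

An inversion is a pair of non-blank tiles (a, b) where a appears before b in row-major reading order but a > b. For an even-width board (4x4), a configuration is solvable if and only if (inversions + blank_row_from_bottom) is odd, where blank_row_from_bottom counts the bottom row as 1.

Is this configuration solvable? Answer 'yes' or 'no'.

Answer: yes

Derivation:
Inversions: 58
Blank is in row 3 (0-indexed from top), which is row 1 counting from the bottom (bottom = 1).
58 + 1 = 59, which is odd, so the puzzle is solvable.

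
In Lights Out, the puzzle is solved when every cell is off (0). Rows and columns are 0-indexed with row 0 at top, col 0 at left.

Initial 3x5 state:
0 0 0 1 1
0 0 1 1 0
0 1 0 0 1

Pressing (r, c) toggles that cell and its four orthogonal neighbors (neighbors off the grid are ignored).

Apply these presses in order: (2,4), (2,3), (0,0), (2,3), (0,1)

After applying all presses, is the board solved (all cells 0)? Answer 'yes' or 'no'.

After press 1 at (2,4):
0 0 0 1 1
0 0 1 1 1
0 1 0 1 0

After press 2 at (2,3):
0 0 0 1 1
0 0 1 0 1
0 1 1 0 1

After press 3 at (0,0):
1 1 0 1 1
1 0 1 0 1
0 1 1 0 1

After press 4 at (2,3):
1 1 0 1 1
1 0 1 1 1
0 1 0 1 0

After press 5 at (0,1):
0 0 1 1 1
1 1 1 1 1
0 1 0 1 0

Lights still on: 10

Answer: no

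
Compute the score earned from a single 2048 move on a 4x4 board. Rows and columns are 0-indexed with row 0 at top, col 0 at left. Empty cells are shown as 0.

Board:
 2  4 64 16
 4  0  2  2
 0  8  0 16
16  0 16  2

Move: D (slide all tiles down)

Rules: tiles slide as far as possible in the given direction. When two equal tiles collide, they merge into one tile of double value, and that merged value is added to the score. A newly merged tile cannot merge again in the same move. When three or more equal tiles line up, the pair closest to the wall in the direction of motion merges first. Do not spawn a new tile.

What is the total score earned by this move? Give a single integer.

Slide down:
col 0: [2, 4, 0, 16] -> [0, 2, 4, 16]  score +0 (running 0)
col 1: [4, 0, 8, 0] -> [0, 0, 4, 8]  score +0 (running 0)
col 2: [64, 2, 0, 16] -> [0, 64, 2, 16]  score +0 (running 0)
col 3: [16, 2, 16, 2] -> [16, 2, 16, 2]  score +0 (running 0)
Board after move:
 0  0  0 16
 2  0 64  2
 4  4  2 16
16  8 16  2

Answer: 0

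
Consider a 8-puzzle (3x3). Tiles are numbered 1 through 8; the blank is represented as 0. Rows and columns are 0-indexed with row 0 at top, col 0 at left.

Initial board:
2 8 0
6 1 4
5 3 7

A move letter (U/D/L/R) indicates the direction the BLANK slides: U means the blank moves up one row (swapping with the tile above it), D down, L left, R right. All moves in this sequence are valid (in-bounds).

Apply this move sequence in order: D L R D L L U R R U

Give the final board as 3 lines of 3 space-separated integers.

After move 1 (D):
2 8 4
6 1 0
5 3 7

After move 2 (L):
2 8 4
6 0 1
5 3 7

After move 3 (R):
2 8 4
6 1 0
5 3 7

After move 4 (D):
2 8 4
6 1 7
5 3 0

After move 5 (L):
2 8 4
6 1 7
5 0 3

After move 6 (L):
2 8 4
6 1 7
0 5 3

After move 7 (U):
2 8 4
0 1 7
6 5 3

After move 8 (R):
2 8 4
1 0 7
6 5 3

After move 9 (R):
2 8 4
1 7 0
6 5 3

After move 10 (U):
2 8 0
1 7 4
6 5 3

Answer: 2 8 0
1 7 4
6 5 3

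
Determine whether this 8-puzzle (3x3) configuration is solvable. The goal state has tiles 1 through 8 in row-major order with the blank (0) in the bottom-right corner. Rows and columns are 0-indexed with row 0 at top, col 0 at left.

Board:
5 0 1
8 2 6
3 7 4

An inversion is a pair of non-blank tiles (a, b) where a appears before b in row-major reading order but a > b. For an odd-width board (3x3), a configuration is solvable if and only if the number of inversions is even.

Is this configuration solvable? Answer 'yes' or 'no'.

Inversions (pairs i<j in row-major order where tile[i] > tile[j] > 0): 12
12 is even, so the puzzle is solvable.

Answer: yes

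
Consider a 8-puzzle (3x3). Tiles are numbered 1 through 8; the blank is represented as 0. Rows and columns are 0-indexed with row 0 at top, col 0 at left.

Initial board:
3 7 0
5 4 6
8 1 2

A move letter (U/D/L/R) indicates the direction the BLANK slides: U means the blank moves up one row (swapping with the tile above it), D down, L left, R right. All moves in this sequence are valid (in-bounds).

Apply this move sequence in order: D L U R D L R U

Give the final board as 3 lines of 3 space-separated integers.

Answer: 3 6 0
5 7 4
8 1 2

Derivation:
After move 1 (D):
3 7 6
5 4 0
8 1 2

After move 2 (L):
3 7 6
5 0 4
8 1 2

After move 3 (U):
3 0 6
5 7 4
8 1 2

After move 4 (R):
3 6 0
5 7 4
8 1 2

After move 5 (D):
3 6 4
5 7 0
8 1 2

After move 6 (L):
3 6 4
5 0 7
8 1 2

After move 7 (R):
3 6 4
5 7 0
8 1 2

After move 8 (U):
3 6 0
5 7 4
8 1 2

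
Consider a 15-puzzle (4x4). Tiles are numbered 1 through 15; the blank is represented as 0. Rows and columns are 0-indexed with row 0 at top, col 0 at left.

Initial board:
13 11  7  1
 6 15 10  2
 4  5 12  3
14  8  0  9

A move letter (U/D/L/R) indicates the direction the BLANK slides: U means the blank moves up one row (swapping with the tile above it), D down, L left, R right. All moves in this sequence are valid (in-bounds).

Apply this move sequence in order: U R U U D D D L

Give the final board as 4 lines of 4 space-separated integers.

After move 1 (U):
13 11  7  1
 6 15 10  2
 4  5  0  3
14  8 12  9

After move 2 (R):
13 11  7  1
 6 15 10  2
 4  5  3  0
14  8 12  9

After move 3 (U):
13 11  7  1
 6 15 10  0
 4  5  3  2
14  8 12  9

After move 4 (U):
13 11  7  0
 6 15 10  1
 4  5  3  2
14  8 12  9

After move 5 (D):
13 11  7  1
 6 15 10  0
 4  5  3  2
14  8 12  9

After move 6 (D):
13 11  7  1
 6 15 10  2
 4  5  3  0
14  8 12  9

After move 7 (D):
13 11  7  1
 6 15 10  2
 4  5  3  9
14  8 12  0

After move 8 (L):
13 11  7  1
 6 15 10  2
 4  5  3  9
14  8  0 12

Answer: 13 11  7  1
 6 15 10  2
 4  5  3  9
14  8  0 12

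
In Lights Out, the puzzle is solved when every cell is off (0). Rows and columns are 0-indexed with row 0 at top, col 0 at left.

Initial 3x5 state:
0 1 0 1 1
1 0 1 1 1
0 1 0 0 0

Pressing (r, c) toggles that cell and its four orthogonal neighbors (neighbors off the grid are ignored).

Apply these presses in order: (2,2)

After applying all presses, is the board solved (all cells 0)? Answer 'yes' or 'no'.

After press 1 at (2,2):
0 1 0 1 1
1 0 0 1 1
0 0 1 1 0

Lights still on: 8

Answer: no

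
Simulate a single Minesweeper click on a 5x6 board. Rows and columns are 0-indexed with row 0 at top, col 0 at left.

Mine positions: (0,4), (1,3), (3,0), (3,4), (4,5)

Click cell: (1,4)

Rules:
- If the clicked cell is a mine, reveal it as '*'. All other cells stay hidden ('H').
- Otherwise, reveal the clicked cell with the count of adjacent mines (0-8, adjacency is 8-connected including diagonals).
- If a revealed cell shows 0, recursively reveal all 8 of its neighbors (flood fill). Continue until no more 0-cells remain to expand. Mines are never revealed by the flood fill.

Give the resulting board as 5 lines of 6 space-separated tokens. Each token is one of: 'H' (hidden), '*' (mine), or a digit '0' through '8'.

H H H H H H
H H H H 2 H
H H H H H H
H H H H H H
H H H H H H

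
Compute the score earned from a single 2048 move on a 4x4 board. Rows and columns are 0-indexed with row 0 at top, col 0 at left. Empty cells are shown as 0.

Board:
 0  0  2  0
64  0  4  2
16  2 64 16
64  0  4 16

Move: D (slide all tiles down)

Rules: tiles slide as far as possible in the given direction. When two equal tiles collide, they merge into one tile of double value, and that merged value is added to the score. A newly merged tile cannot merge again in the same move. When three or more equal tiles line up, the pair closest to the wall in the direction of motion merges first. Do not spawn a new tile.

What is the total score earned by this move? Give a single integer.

Answer: 32

Derivation:
Slide down:
col 0: [0, 64, 16, 64] -> [0, 64, 16, 64]  score +0 (running 0)
col 1: [0, 0, 2, 0] -> [0, 0, 0, 2]  score +0 (running 0)
col 2: [2, 4, 64, 4] -> [2, 4, 64, 4]  score +0 (running 0)
col 3: [0, 2, 16, 16] -> [0, 0, 2, 32]  score +32 (running 32)
Board after move:
 0  0  2  0
64  0  4  0
16  0 64  2
64  2  4 32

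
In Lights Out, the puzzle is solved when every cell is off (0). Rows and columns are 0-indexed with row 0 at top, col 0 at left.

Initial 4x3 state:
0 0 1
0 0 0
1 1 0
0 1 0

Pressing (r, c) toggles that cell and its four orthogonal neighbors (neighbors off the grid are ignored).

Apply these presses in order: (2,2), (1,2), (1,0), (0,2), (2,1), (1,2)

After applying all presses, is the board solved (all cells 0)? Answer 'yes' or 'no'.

Answer: no

Derivation:
After press 1 at (2,2):
0 0 1
0 0 1
1 0 1
0 1 1

After press 2 at (1,2):
0 0 0
0 1 0
1 0 0
0 1 1

After press 3 at (1,0):
1 0 0
1 0 0
0 0 0
0 1 1

After press 4 at (0,2):
1 1 1
1 0 1
0 0 0
0 1 1

After press 5 at (2,1):
1 1 1
1 1 1
1 1 1
0 0 1

After press 6 at (1,2):
1 1 0
1 0 0
1 1 0
0 0 1

Lights still on: 6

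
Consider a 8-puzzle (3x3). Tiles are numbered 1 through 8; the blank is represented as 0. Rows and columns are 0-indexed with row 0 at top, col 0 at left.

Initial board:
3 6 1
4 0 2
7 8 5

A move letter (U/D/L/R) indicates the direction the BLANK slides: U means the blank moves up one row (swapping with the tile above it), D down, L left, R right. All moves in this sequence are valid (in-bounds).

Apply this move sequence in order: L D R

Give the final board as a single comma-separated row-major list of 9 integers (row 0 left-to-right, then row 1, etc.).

After move 1 (L):
3 6 1
0 4 2
7 8 5

After move 2 (D):
3 6 1
7 4 2
0 8 5

After move 3 (R):
3 6 1
7 4 2
8 0 5

Answer: 3, 6, 1, 7, 4, 2, 8, 0, 5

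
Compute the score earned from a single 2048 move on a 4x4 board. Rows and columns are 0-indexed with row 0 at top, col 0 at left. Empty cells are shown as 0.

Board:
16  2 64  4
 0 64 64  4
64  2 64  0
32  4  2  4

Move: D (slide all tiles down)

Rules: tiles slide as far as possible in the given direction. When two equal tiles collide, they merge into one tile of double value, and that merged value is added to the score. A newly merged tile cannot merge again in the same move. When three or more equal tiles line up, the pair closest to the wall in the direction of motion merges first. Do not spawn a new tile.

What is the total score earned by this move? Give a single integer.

Slide down:
col 0: [16, 0, 64, 32] -> [0, 16, 64, 32]  score +0 (running 0)
col 1: [2, 64, 2, 4] -> [2, 64, 2, 4]  score +0 (running 0)
col 2: [64, 64, 64, 2] -> [0, 64, 128, 2]  score +128 (running 128)
col 3: [4, 4, 0, 4] -> [0, 0, 4, 8]  score +8 (running 136)
Board after move:
  0   2   0   0
 16  64  64   0
 64   2 128   4
 32   4   2   8

Answer: 136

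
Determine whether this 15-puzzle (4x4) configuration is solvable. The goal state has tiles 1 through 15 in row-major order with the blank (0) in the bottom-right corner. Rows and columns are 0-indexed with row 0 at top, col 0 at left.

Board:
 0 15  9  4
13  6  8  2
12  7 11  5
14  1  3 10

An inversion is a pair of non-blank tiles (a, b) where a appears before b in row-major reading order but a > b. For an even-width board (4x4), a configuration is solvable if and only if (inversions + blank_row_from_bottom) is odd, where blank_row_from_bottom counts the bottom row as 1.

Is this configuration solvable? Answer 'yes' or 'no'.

Answer: yes

Derivation:
Inversions: 63
Blank is in row 0 (0-indexed from top), which is row 4 counting from the bottom (bottom = 1).
63 + 4 = 67, which is odd, so the puzzle is solvable.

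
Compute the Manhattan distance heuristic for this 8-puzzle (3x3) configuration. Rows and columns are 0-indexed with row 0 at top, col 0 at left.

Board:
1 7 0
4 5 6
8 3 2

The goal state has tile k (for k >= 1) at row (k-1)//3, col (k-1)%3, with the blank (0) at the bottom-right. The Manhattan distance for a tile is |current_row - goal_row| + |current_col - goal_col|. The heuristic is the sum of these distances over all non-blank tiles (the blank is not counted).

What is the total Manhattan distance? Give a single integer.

Answer: 10

Derivation:
Tile 1: (0,0)->(0,0) = 0
Tile 7: (0,1)->(2,0) = 3
Tile 4: (1,0)->(1,0) = 0
Tile 5: (1,1)->(1,1) = 0
Tile 6: (1,2)->(1,2) = 0
Tile 8: (2,0)->(2,1) = 1
Tile 3: (2,1)->(0,2) = 3
Tile 2: (2,2)->(0,1) = 3
Sum: 0 + 3 + 0 + 0 + 0 + 1 + 3 + 3 = 10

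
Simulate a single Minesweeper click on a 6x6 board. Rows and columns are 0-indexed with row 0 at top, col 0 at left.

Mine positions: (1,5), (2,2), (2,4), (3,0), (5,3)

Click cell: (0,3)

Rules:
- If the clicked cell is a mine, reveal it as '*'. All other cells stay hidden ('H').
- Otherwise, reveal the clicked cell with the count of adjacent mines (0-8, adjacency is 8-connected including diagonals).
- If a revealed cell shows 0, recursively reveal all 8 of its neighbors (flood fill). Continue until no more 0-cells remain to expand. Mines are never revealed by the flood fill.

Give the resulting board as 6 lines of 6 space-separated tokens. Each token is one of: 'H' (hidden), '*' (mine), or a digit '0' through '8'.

0 0 0 0 1 H
0 1 1 2 2 H
1 2 H H H H
H H H H H H
H H H H H H
H H H H H H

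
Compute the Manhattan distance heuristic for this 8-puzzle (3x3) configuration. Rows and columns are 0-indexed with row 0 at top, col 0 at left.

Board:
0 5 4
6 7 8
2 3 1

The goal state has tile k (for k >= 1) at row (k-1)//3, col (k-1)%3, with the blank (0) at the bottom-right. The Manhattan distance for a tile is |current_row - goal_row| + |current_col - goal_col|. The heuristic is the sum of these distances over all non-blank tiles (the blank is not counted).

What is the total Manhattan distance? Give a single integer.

Tile 5: at (0,1), goal (1,1), distance |0-1|+|1-1| = 1
Tile 4: at (0,2), goal (1,0), distance |0-1|+|2-0| = 3
Tile 6: at (1,0), goal (1,2), distance |1-1|+|0-2| = 2
Tile 7: at (1,1), goal (2,0), distance |1-2|+|1-0| = 2
Tile 8: at (1,2), goal (2,1), distance |1-2|+|2-1| = 2
Tile 2: at (2,0), goal (0,1), distance |2-0|+|0-1| = 3
Tile 3: at (2,1), goal (0,2), distance |2-0|+|1-2| = 3
Tile 1: at (2,2), goal (0,0), distance |2-0|+|2-0| = 4
Sum: 1 + 3 + 2 + 2 + 2 + 3 + 3 + 4 = 20

Answer: 20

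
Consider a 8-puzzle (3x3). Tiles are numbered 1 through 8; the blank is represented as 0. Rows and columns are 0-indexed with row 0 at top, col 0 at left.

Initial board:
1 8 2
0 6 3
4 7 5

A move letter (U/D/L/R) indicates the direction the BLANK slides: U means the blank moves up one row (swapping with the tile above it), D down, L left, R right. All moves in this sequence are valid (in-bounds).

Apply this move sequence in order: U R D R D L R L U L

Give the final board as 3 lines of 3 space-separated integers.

After move 1 (U):
0 8 2
1 6 3
4 7 5

After move 2 (R):
8 0 2
1 6 3
4 7 5

After move 3 (D):
8 6 2
1 0 3
4 7 5

After move 4 (R):
8 6 2
1 3 0
4 7 5

After move 5 (D):
8 6 2
1 3 5
4 7 0

After move 6 (L):
8 6 2
1 3 5
4 0 7

After move 7 (R):
8 6 2
1 3 5
4 7 0

After move 8 (L):
8 6 2
1 3 5
4 0 7

After move 9 (U):
8 6 2
1 0 5
4 3 7

After move 10 (L):
8 6 2
0 1 5
4 3 7

Answer: 8 6 2
0 1 5
4 3 7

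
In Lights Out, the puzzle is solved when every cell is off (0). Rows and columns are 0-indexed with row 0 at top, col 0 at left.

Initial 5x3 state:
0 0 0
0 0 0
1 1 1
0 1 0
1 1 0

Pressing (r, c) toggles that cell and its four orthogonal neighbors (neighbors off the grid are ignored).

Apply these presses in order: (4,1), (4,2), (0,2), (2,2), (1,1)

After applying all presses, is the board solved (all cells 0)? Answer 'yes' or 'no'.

Answer: no

Derivation:
After press 1 at (4,1):
0 0 0
0 0 0
1 1 1
0 0 0
0 0 1

After press 2 at (4,2):
0 0 0
0 0 0
1 1 1
0 0 1
0 1 0

After press 3 at (0,2):
0 1 1
0 0 1
1 1 1
0 0 1
0 1 0

After press 4 at (2,2):
0 1 1
0 0 0
1 0 0
0 0 0
0 1 0

After press 5 at (1,1):
0 0 1
1 1 1
1 1 0
0 0 0
0 1 0

Lights still on: 7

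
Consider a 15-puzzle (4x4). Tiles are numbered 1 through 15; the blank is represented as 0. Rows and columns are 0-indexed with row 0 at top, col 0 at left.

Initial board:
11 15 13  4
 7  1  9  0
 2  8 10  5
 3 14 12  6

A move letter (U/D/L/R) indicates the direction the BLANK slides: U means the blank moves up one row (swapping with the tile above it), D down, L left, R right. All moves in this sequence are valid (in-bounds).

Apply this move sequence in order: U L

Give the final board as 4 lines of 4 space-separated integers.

After move 1 (U):
11 15 13  0
 7  1  9  4
 2  8 10  5
 3 14 12  6

After move 2 (L):
11 15  0 13
 7  1  9  4
 2  8 10  5
 3 14 12  6

Answer: 11 15  0 13
 7  1  9  4
 2  8 10  5
 3 14 12  6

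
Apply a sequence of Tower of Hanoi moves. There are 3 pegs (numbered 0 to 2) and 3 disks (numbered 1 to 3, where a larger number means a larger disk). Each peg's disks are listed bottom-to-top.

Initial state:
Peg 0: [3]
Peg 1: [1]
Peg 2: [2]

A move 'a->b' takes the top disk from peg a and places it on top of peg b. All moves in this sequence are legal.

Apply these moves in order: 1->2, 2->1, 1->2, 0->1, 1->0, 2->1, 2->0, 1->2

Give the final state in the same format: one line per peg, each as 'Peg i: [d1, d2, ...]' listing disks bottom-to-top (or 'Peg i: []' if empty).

After move 1 (1->2):
Peg 0: [3]
Peg 1: []
Peg 2: [2, 1]

After move 2 (2->1):
Peg 0: [3]
Peg 1: [1]
Peg 2: [2]

After move 3 (1->2):
Peg 0: [3]
Peg 1: []
Peg 2: [2, 1]

After move 4 (0->1):
Peg 0: []
Peg 1: [3]
Peg 2: [2, 1]

After move 5 (1->0):
Peg 0: [3]
Peg 1: []
Peg 2: [2, 1]

After move 6 (2->1):
Peg 0: [3]
Peg 1: [1]
Peg 2: [2]

After move 7 (2->0):
Peg 0: [3, 2]
Peg 1: [1]
Peg 2: []

After move 8 (1->2):
Peg 0: [3, 2]
Peg 1: []
Peg 2: [1]

Answer: Peg 0: [3, 2]
Peg 1: []
Peg 2: [1]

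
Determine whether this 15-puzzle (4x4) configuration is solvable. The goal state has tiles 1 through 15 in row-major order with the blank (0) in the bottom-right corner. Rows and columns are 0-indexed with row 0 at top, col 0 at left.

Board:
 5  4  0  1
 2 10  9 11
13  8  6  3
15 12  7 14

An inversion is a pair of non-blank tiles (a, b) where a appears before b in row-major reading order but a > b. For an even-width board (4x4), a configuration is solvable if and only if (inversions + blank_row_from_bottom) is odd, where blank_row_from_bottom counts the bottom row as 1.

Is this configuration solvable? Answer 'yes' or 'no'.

Answer: yes

Derivation:
Inversions: 33
Blank is in row 0 (0-indexed from top), which is row 4 counting from the bottom (bottom = 1).
33 + 4 = 37, which is odd, so the puzzle is solvable.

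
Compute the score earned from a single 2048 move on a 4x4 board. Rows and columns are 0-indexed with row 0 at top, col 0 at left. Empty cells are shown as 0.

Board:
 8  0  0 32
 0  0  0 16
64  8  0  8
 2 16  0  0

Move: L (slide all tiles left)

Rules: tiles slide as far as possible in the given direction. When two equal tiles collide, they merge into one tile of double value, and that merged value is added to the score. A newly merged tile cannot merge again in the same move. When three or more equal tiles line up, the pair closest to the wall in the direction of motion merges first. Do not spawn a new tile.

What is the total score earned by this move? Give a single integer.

Answer: 16

Derivation:
Slide left:
row 0: [8, 0, 0, 32] -> [8, 32, 0, 0]  score +0 (running 0)
row 1: [0, 0, 0, 16] -> [16, 0, 0, 0]  score +0 (running 0)
row 2: [64, 8, 0, 8] -> [64, 16, 0, 0]  score +16 (running 16)
row 3: [2, 16, 0, 0] -> [2, 16, 0, 0]  score +0 (running 16)
Board after move:
 8 32  0  0
16  0  0  0
64 16  0  0
 2 16  0  0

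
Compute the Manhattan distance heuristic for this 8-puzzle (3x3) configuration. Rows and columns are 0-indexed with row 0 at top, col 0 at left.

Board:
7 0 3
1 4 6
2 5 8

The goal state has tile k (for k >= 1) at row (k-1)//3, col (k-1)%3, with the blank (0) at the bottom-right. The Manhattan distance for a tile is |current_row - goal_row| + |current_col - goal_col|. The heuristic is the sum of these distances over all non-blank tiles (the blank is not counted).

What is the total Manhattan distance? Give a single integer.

Answer: 9

Derivation:
Tile 7: (0,0)->(2,0) = 2
Tile 3: (0,2)->(0,2) = 0
Tile 1: (1,0)->(0,0) = 1
Tile 4: (1,1)->(1,0) = 1
Tile 6: (1,2)->(1,2) = 0
Tile 2: (2,0)->(0,1) = 3
Tile 5: (2,1)->(1,1) = 1
Tile 8: (2,2)->(2,1) = 1
Sum: 2 + 0 + 1 + 1 + 0 + 3 + 1 + 1 = 9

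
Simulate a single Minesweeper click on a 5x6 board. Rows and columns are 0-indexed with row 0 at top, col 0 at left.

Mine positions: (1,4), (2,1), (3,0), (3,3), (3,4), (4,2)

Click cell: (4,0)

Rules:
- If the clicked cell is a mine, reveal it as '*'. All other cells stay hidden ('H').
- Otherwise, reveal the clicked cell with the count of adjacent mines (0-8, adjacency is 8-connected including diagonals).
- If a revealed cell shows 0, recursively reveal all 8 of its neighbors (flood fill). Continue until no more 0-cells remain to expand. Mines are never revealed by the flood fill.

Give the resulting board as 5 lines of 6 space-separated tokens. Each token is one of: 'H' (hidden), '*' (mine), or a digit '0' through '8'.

H H H H H H
H H H H H H
H H H H H H
H H H H H H
1 H H H H H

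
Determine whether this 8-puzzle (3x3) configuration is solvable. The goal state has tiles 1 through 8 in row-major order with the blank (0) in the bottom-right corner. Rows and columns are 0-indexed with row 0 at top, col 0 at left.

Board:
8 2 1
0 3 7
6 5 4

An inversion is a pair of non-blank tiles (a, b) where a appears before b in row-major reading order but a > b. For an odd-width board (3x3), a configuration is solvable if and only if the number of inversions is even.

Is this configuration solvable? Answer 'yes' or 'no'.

Inversions (pairs i<j in row-major order where tile[i] > tile[j] > 0): 14
14 is even, so the puzzle is solvable.

Answer: yes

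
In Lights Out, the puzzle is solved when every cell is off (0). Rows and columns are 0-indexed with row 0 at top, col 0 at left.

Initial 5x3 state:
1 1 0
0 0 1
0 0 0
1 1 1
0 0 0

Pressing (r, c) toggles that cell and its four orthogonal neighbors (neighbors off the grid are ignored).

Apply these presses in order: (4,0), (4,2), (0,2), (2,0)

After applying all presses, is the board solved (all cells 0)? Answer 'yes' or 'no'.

Answer: no

Derivation:
After press 1 at (4,0):
1 1 0
0 0 1
0 0 0
0 1 1
1 1 0

After press 2 at (4,2):
1 1 0
0 0 1
0 0 0
0 1 0
1 0 1

After press 3 at (0,2):
1 0 1
0 0 0
0 0 0
0 1 0
1 0 1

After press 4 at (2,0):
1 0 1
1 0 0
1 1 0
1 1 0
1 0 1

Lights still on: 9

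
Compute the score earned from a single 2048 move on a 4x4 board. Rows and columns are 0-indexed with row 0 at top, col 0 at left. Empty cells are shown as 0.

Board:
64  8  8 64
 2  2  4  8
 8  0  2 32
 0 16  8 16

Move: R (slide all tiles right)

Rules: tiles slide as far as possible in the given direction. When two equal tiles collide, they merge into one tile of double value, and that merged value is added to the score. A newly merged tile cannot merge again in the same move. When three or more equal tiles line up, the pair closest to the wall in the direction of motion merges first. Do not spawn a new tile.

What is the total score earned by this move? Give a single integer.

Slide right:
row 0: [64, 8, 8, 64] -> [0, 64, 16, 64]  score +16 (running 16)
row 1: [2, 2, 4, 8] -> [0, 4, 4, 8]  score +4 (running 20)
row 2: [8, 0, 2, 32] -> [0, 8, 2, 32]  score +0 (running 20)
row 3: [0, 16, 8, 16] -> [0, 16, 8, 16]  score +0 (running 20)
Board after move:
 0 64 16 64
 0  4  4  8
 0  8  2 32
 0 16  8 16

Answer: 20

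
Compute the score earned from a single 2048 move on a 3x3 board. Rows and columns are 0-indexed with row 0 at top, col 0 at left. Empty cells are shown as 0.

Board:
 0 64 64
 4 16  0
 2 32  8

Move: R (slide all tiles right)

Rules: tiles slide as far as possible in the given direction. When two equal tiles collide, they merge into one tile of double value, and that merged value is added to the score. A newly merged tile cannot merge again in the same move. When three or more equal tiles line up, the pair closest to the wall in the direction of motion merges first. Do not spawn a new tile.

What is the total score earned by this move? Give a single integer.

Slide right:
row 0: [0, 64, 64] -> [0, 0, 128]  score +128 (running 128)
row 1: [4, 16, 0] -> [0, 4, 16]  score +0 (running 128)
row 2: [2, 32, 8] -> [2, 32, 8]  score +0 (running 128)
Board after move:
  0   0 128
  0   4  16
  2  32   8

Answer: 128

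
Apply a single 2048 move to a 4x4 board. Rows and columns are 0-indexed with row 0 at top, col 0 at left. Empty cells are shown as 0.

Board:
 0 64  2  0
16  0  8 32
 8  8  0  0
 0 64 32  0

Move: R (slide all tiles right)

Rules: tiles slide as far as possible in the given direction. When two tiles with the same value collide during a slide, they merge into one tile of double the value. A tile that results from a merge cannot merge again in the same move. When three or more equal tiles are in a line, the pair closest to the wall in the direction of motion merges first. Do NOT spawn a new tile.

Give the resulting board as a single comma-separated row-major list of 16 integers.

Slide right:
row 0: [0, 64, 2, 0] -> [0, 0, 64, 2]
row 1: [16, 0, 8, 32] -> [0, 16, 8, 32]
row 2: [8, 8, 0, 0] -> [0, 0, 0, 16]
row 3: [0, 64, 32, 0] -> [0, 0, 64, 32]

Answer: 0, 0, 64, 2, 0, 16, 8, 32, 0, 0, 0, 16, 0, 0, 64, 32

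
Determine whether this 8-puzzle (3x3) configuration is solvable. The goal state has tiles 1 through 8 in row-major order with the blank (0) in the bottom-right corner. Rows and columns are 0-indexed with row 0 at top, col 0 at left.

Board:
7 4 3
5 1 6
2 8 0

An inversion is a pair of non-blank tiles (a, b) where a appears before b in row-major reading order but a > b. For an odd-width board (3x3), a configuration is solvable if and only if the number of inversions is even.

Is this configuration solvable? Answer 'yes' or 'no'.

Inversions (pairs i<j in row-major order where tile[i] > tile[j] > 0): 14
14 is even, so the puzzle is solvable.

Answer: yes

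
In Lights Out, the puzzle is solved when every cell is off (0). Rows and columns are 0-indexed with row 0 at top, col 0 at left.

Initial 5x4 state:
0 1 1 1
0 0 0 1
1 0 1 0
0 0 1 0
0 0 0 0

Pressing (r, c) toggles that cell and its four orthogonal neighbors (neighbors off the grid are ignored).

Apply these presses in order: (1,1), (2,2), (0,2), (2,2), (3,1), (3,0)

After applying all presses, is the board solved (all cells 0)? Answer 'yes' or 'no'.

Answer: no

Derivation:
After press 1 at (1,1):
0 0 1 1
1 1 1 1
1 1 1 0
0 0 1 0
0 0 0 0

After press 2 at (2,2):
0 0 1 1
1 1 0 1
1 0 0 1
0 0 0 0
0 0 0 0

After press 3 at (0,2):
0 1 0 0
1 1 1 1
1 0 0 1
0 0 0 0
0 0 0 0

After press 4 at (2,2):
0 1 0 0
1 1 0 1
1 1 1 0
0 0 1 0
0 0 0 0

After press 5 at (3,1):
0 1 0 0
1 1 0 1
1 0 1 0
1 1 0 0
0 1 0 0

After press 6 at (3,0):
0 1 0 0
1 1 0 1
0 0 1 0
0 0 0 0
1 1 0 0

Lights still on: 7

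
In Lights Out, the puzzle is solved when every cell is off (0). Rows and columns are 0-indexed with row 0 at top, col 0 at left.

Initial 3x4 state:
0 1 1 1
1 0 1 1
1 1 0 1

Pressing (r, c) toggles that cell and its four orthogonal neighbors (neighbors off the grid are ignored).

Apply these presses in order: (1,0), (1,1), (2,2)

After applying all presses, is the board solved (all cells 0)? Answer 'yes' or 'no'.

Answer: no

Derivation:
After press 1 at (1,0):
1 1 1 1
0 1 1 1
0 1 0 1

After press 2 at (1,1):
1 0 1 1
1 0 0 1
0 0 0 1

After press 3 at (2,2):
1 0 1 1
1 0 1 1
0 1 1 0

Lights still on: 8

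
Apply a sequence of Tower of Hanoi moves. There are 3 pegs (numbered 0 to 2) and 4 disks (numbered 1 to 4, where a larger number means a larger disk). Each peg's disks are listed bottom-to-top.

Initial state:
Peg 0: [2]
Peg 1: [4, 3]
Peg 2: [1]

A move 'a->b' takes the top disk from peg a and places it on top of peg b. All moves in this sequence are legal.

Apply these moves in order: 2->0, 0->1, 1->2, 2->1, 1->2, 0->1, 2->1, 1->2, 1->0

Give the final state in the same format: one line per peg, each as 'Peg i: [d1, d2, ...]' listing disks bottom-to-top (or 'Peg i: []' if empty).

Answer: Peg 0: [2]
Peg 1: [4, 3]
Peg 2: [1]

Derivation:
After move 1 (2->0):
Peg 0: [2, 1]
Peg 1: [4, 3]
Peg 2: []

After move 2 (0->1):
Peg 0: [2]
Peg 1: [4, 3, 1]
Peg 2: []

After move 3 (1->2):
Peg 0: [2]
Peg 1: [4, 3]
Peg 2: [1]

After move 4 (2->1):
Peg 0: [2]
Peg 1: [4, 3, 1]
Peg 2: []

After move 5 (1->2):
Peg 0: [2]
Peg 1: [4, 3]
Peg 2: [1]

After move 6 (0->1):
Peg 0: []
Peg 1: [4, 3, 2]
Peg 2: [1]

After move 7 (2->1):
Peg 0: []
Peg 1: [4, 3, 2, 1]
Peg 2: []

After move 8 (1->2):
Peg 0: []
Peg 1: [4, 3, 2]
Peg 2: [1]

After move 9 (1->0):
Peg 0: [2]
Peg 1: [4, 3]
Peg 2: [1]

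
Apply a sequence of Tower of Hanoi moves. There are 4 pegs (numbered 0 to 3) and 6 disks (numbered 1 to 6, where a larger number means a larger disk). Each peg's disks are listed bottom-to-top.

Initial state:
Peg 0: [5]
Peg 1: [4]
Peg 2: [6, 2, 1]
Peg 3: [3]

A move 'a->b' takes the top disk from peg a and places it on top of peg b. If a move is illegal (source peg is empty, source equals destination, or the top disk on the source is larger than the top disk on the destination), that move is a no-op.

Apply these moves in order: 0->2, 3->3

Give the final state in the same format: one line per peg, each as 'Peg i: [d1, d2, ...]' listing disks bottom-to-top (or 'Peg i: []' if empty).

After move 1 (0->2):
Peg 0: [5]
Peg 1: [4]
Peg 2: [6, 2, 1]
Peg 3: [3]

After move 2 (3->3):
Peg 0: [5]
Peg 1: [4]
Peg 2: [6, 2, 1]
Peg 3: [3]

Answer: Peg 0: [5]
Peg 1: [4]
Peg 2: [6, 2, 1]
Peg 3: [3]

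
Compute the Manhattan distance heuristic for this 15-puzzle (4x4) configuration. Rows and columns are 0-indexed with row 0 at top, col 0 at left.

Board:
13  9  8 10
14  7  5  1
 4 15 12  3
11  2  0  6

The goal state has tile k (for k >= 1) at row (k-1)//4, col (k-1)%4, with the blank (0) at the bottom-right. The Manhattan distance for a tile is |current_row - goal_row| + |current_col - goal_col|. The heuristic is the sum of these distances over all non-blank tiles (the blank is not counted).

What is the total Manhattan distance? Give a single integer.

Answer: 43

Derivation:
Tile 13: (0,0)->(3,0) = 3
Tile 9: (0,1)->(2,0) = 3
Tile 8: (0,2)->(1,3) = 2
Tile 10: (0,3)->(2,1) = 4
Tile 14: (1,0)->(3,1) = 3
Tile 7: (1,1)->(1,2) = 1
Tile 5: (1,2)->(1,0) = 2
Tile 1: (1,3)->(0,0) = 4
Tile 4: (2,0)->(0,3) = 5
Tile 15: (2,1)->(3,2) = 2
Tile 12: (2,2)->(2,3) = 1
Tile 3: (2,3)->(0,2) = 3
Tile 11: (3,0)->(2,2) = 3
Tile 2: (3,1)->(0,1) = 3
Tile 6: (3,3)->(1,1) = 4
Sum: 3 + 3 + 2 + 4 + 3 + 1 + 2 + 4 + 5 + 2 + 1 + 3 + 3 + 3 + 4 = 43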